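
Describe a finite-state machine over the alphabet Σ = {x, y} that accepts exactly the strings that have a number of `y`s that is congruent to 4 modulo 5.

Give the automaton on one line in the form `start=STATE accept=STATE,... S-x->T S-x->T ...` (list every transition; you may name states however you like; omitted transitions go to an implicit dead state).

Keep the running count of `y`s modulo 5: each `y` advances along the cycle S0 → S1 → S2 → S3 → S4 → S0 while other symbols loop. Accept at S4.
5 states suffice.
        x   y  
>  S0   S0  S1 
   S1   S1  S2 
   S2   S2  S3 
   S3   S3  S4 
 * S4   S4  S0 
(> = start, * = accepting)

start=S0 accept=S4 S0-x->S0 S0-y->S1 S1-x->S1 S1-y->S2 S2-x->S2 S2-y->S3 S3-x->S3 S3-y->S4 S4-x->S4 S4-y->S0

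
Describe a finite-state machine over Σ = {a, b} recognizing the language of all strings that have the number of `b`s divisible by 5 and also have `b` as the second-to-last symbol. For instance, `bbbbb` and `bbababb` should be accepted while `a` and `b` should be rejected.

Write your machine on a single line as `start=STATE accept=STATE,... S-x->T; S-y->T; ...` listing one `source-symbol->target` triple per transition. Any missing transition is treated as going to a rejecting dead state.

start=q0; accept=q6,q8; q0-a->q0; q0-b->q1; q1-a->q1; q1-b->q2; q2-a->q2; q2-b->q3; q3-a->q3; q3-b->q4; q4-a->q5; q4-b->q6; q5-a->q5; q5-b->q7; q6-a->q8; q6-b->q1; q7-a->q8; q7-b->q1; q8-a->q0; q8-b->q1

Build one automaton per condition and run them in lockstep. The first has 5 states tracking the count of `b`s modulo 5; the second has 7 states tracking the last 2 symbols read. A product state is a pair (one from each), accepting exactly when both do. Equivalent product states are then merged.
With 9 states:
        a   b  
>  q0   q0  q1 
   q1   q1  q2 
   q2   q2  q3 
   q3   q3  q4 
   q4   q5  q6 
   q5   q5  q7 
 * q6   q8  q1 
   q7   q8  q1 
 * q8   q0  q1 
(> = start, * = accepting)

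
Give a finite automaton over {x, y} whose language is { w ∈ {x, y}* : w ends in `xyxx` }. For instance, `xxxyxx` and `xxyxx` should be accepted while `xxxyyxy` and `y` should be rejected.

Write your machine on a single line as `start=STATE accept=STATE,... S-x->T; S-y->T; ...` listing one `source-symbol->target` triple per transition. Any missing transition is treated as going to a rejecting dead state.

Remember how much of `xyxx` the current input suffix matches. State q0 means no match yet; q1 means the last symbol is `x`; q2 means the last 2 symbols are `xy`; q3 means the last 3 symbols are `xyx`; q4 means the last 4 symbols are `xyxx`. Only q4 accepts. On a mismatch, fall back to the longest proper suffix that is still a prefix of `xyxx`.
        x   y  
>  q0   q1  q0 
   q1   q1  q2 
   q2   q3  q0 
   q3   q4  q2 
 * q4   q1  q2 
(> = start, * = accepting)

start=q0; accept=q4; q0-x->q1; q0-y->q0; q1-x->q1; q1-y->q2; q2-x->q3; q2-y->q0; q3-x->q4; q3-y->q2; q4-x->q1; q4-y->q2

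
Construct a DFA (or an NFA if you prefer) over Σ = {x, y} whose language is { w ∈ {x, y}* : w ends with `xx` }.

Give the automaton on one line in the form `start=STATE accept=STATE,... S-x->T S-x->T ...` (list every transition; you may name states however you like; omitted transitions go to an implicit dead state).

Let each state record the length of the longest suffix of the input read so far that is also a prefix of `xx`. S1 means the last symbol is `x`; S2 means the last 2 symbols are `xx`. Accept only at S2, where the string currently ends in `xx`.
A 3-state machine:
        x   y  
>  S0   S1  S0 
   S1   S2  S0 
 * S2   S2  S0 
(> = start, * = accepting)

start=S0 accept=S2 S0-x->S1 S0-y->S0 S1-x->S2 S1-y->S0 S2-x->S2 S2-y->S0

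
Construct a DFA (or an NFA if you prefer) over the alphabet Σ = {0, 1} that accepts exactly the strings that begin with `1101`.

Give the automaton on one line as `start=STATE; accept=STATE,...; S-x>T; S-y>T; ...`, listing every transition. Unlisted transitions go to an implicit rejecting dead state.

start=S0; accept=S4; S0-0>S5; S0-1>S1; S1-0>S5; S1-1>S2; S2-0>S3; S2-1>S5; S3-0>S5; S3-1>S4; S4-0>S4; S4-1>S4; S5-0>S5; S5-1>S5

Check the first 4 symbols one by one: S0 through S3 record how many have matched `1101` so far; any wrong symbol goes to the dead state S5. After all 4 match we enter the accepting sink S4.
With 6 states:
        0   1  
>  S0   S5  S1 
   S1   S5  S2 
   S2   S3  S5 
   S3   S5  S4 
 * S4   S4  S4 
   S5   S5  S5 
(> = start, * = accepting)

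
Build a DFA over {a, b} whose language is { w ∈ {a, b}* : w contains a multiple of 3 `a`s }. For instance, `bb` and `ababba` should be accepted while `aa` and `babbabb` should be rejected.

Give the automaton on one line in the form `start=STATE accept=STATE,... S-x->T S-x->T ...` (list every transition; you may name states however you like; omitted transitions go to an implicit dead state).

Keep the running count of `a`s modulo 3: each `a` advances along the cycle q0 → q1 → q2 → q0 while other symbols loop. Accept at q0.
        a   b  
>* q0   q1  q0 
   q1   q2  q1 
   q2   q0  q2 
(> = start, * = accepting)

start=q0 accept=q0 q0-a->q1 q0-b->q0 q1-a->q2 q1-b->q1 q2-a->q0 q2-b->q2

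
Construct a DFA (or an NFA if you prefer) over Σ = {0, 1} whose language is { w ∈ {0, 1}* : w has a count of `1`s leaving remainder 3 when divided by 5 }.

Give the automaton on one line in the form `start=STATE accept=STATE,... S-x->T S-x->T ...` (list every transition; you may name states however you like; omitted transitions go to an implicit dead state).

The only thing that matters is how many `1`s have appeared, reduced mod 5. Use one state per residue: q0 for 0, …, q4 for 4. Reading `1` moves to the next residue; anything else stays put. q3 is accepting.
5 states suffice.
        0   1  
>  q0   q0  q1 
   q1   q1  q2 
   q2   q2  q3 
 * q3   q3  q4 
   q4   q4  q0 
(> = start, * = accepting)

start=q0 accept=q3 q0-0->q0 q0-1->q1 q1-0->q1 q1-1->q2 q2-0->q2 q2-1->q3 q3-0->q3 q3-1->q4 q4-0->q4 q4-1->q0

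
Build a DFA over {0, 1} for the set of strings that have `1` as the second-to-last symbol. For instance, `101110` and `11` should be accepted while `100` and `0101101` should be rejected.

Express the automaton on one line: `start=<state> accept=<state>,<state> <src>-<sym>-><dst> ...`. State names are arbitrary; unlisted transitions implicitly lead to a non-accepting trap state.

A DFA must remember the last 2 symbols (since which symbol is second-to-last isn't known until the input ends). Use one state per possible window of the last ≤2 symbols; accept from those whose window starts with `1`.
A 7-state machine:
       0  1 
>  A   B  C 
   B   D  E 
   C   F  G 
   D   D  E 
   E   F  G 
 * F   D  E 
 * G   F  G 
(> = start, * = accepting)

start=A accept=F,G A-0->B A-1->C B-0->D B-1->E C-0->F C-1->G D-0->D D-1->E E-0->F E-1->G F-0->D F-1->E G-0->F G-1->G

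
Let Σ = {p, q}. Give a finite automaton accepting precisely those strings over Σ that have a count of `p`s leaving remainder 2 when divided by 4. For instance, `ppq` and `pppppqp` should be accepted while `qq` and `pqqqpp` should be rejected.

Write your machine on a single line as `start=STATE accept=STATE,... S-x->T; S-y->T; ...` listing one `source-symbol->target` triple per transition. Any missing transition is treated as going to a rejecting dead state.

The only thing that matters is how many `p`s have appeared, reduced mod 4. Use one state per residue: s0 for 0, …, s3 for 3. Reading `p` moves to the next residue; anything else stays put. s2 is accepting.
A 4-state machine:
        p   q  
>  s0   s1  s0 
   s1   s2  s1 
 * s2   s3  s2 
   s3   s0  s3 
(> = start, * = accepting)

start=s0; accept=s2; s0-p->s1; s0-q->s0; s1-p->s2; s1-q->s1; s2-p->s3; s2-q->s2; s3-p->s0; s3-q->s3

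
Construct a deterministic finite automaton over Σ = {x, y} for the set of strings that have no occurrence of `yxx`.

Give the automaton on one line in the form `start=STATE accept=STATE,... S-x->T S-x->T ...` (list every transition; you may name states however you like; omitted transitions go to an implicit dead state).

start=s0 accept=s0,s1,s2 s0-x->s0 s0-y->s1 s1-x->s2 s1-y->s1 s2-x->s3 s2-y->s1 s3-x->s3 s3-y->s3

This is the complement of 'contains `yxx`'. Use the same substring-matching states — s0 through s3 holding how much of `yxx` has just been matched — but flip the accepting set: everything except the trap s3 accepts.
        x   y  
>* s0   s0  s1 
 * s1   s2  s1 
 * s2   s3  s1 
   s3   s3  s3 
(> = start, * = accepting)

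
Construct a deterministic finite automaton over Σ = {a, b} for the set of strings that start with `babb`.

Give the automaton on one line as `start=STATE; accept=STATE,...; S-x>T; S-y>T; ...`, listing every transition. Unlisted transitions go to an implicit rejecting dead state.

start=s0; accept=s4; s0-a>s5; s0-b>s1; s1-a>s2; s1-b>s5; s2-a>s5; s2-b>s3; s3-a>s5; s3-b>s4; s4-a>s4; s4-b>s4; s5-a>s5; s5-b>s5

Walk along `babb` while the input agrees: from s0 take `b` to s1, and so on. Any deviation drops to the rejecting sink s5. Once s4 is reached the prefix is confirmed and every continuation is accepted.
A 6-state machine:
        a   b  
>  s0   s5  s1 
   s1   s2  s5 
   s2   s5  s3 
   s3   s5  s4 
 * s4   s4  s4 
   s5   s5  s5 
(> = start, * = accepting)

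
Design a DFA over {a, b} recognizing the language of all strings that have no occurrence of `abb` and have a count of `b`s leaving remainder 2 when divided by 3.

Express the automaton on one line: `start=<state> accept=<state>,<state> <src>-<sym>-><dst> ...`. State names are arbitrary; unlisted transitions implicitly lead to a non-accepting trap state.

start=s0 accept=s5,s7,s8 s0-a->s1 s0-b->s2 s1-a->s1 s1-b->s3 s2-a->s4 s2-b->s5 s3-a->s4 s3-b->s6 s4-a->s4 s4-b->s7 s5-a->s8 s5-b->s0 s6-a->s6 s6-b->s6 s7-a->s8 s7-b->s6 s8-a->s8 s8-b->s9 s9-a->s1 s9-b->s6

Build one automaton per condition and run them in lockstep. One (4 states) tracks partial matches of the forbidden pattern `abb`; the other (3 states) tracks the count of `b`s modulo 3. Each combined state is a pair, one component from each; accept when both components accept. Minimizing collapses redundant product states.
        a   b  
>  s0   s1  s2 
   s1   s1  s3 
   s2   s4  s5 
   s3   s4  s6 
   s4   s4  s7 
 * s5   s8  s0 
   s6   s6  s6 
 * s7   s8  s6 
 * s8   s8  s9 
   s9   s1  s6 
(> = start, * = accepting)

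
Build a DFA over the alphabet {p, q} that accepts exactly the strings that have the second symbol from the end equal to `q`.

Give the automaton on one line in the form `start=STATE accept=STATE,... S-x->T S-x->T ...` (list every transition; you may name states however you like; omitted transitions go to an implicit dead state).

Because acceptance depends on a position counted from the end, the machine has to buffer the most recent 2 symbols. Make each state the string of the last up-to-2 symbols read; on input `x` shift the window left and append `x`. Accept when the buffered window has length 2 and begins with `q`.
        p   q  
>  s0   s1  s2 
   s1   s3  s4 
   s2   s5  s6 
   s3   s3  s4 
   s4   s5  s6 
 * s5   s3  s4 
 * s6   s5  s6 
(> = start, * = accepting)

start=s0 accept=s5,s6 s0-p->s1 s0-q->s2 s1-p->s3 s1-q->s4 s2-p->s5 s2-q->s6 s3-p->s3 s3-q->s4 s4-p->s5 s4-q->s6 s5-p->s3 s5-q->s4 s6-p->s5 s6-q->s6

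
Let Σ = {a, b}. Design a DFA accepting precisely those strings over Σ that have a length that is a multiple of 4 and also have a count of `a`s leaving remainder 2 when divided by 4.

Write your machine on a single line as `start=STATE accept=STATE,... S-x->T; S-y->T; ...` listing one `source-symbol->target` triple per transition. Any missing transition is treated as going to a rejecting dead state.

Run two small machines in parallel and take their product. One (4 states) tracks the input length modulo 4; the other (4 states) tracks the count of `a`s modulo 4. Each combined state is a pair, one component from each; accept when both components accept.
16 states suffice.
          a    b  
>  s0     s1   s2 
   s1     s3   s4 
   s2     s4   s5 
   s3     s6   s7 
   s4     s7   s8 
   s5     s8   s9 
   s6     s0  s10 
   s7    s10  s11 
   s8    s11  s12 
   s9    s12   s0 
   s10    s2  s13 
 * s11   s13  s14 
   s12   s14   s1 
   s13    s5  s15 
   s14   s15   s3 
   s15    s9   s6 
(> = start, * = accepting)

start=s0; accept=s11; s0-a->s1; s0-b->s2; s1-a->s3; s1-b->s4; s2-a->s4; s2-b->s5; s3-a->s6; s3-b->s7; s4-a->s7; s4-b->s8; s5-a->s8; s5-b->s9; s6-a->s0; s6-b->s10; s7-a->s10; s7-b->s11; s8-a->s11; s8-b->s12; s9-a->s12; s9-b->s0; s10-a->s2; s10-b->s13; s11-a->s13; s11-b->s14; s12-a->s14; s12-b->s1; s13-a->s5; s13-b->s15; s14-a->s15; s14-b->s3; s15-a->s9; s15-b->s6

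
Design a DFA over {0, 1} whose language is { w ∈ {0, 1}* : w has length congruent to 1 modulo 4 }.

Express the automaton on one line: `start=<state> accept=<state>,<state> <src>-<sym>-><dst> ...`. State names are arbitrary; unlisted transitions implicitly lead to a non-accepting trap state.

start=S0 accept=S1 S0-0->S1 S0-1->S1 S1-0->S2 S1-1->S2 S2-0->S3 S2-1->S3 S3-0->S0 S3-1->S0

Only the length mod 4 matters, so use a 4-cycle: from any state, every input symbol moves to the next state, wrapping S3 back to S0. Mark S1 accepting.
A 4-state machine:
        0   1  
>  S0   S1  S1 
 * S1   S2  S2 
   S2   S3  S3 
   S3   S0  S0 
(> = start, * = accepting)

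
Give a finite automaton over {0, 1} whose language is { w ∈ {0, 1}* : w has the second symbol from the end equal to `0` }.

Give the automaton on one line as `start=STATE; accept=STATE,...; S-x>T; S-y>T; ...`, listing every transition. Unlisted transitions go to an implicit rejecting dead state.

start=A; accept=D,E; A-0>B; A-1>C; B-0>D; B-1>E; C-0>F; C-1>G; D-0>D; D-1>E; E-0>F; E-1>G; F-0>D; F-1>E; G-0>F; G-1>G

Because acceptance depends on a position counted from the end, the machine has to buffer the most recent 2 symbols. Make each state the string of the last up-to-2 symbols read; on input `x` shift the window left and append `x`. Accept when the buffered window has length 2 and begins with `0`.
7 states suffice.
       0  1 
>  A   B  C 
   B   D  E 
   C   F  G 
 * D   D  E 
 * E   F  G 
   F   D  E 
   G   F  G 
(> = start, * = accepting)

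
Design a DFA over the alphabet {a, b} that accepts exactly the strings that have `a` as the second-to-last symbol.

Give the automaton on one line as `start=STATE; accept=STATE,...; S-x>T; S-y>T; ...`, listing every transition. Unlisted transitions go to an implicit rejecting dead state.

start=q0; accept=q3,q4; q0-a>q1; q0-b>q2; q1-a>q3; q1-b>q4; q2-a>q5; q2-b>q6; q3-a>q3; q3-b>q4; q4-a>q5; q4-b>q6; q5-a>q3; q5-b>q4; q6-a>q5; q6-b>q6

A DFA must remember the last 2 symbols (since which symbol is second-to-last isn't known until the input ends). Use one state per possible window of the last ≤2 symbols; accept from those whose window starts with `a`.
A 7-state machine:
        a   b  
>  q0   q1  q2 
   q1   q3  q4 
   q2   q5  q6 
 * q3   q3  q4 
 * q4   q5  q6 
   q5   q3  q4 
   q6   q5  q6 
(> = start, * = accepting)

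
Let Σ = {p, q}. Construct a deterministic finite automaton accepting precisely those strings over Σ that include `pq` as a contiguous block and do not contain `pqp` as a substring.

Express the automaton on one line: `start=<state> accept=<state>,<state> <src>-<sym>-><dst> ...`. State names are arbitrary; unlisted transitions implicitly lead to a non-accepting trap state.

Handle the two conditions separately and then intersect. One (3 states) tracks whether and how much of `pq` has been seen; the other (4 states) tracks partial matches of the forbidden pattern `pqp`. Each combined state is a pair, one component from each; accept when both components accept.
With 6 states:
        p   q  
>  S0   S1  S0 
   S1   S1  S2 
 * S2   S3  S4 
   S3   S3  S3 
 * S4   S5  S4 
 * S5   S5  S2 
(> = start, * = accepting)

start=S0 accept=S2,S4,S5 S0-p->S1 S0-q->S0 S1-p->S1 S1-q->S2 S2-p->S3 S2-q->S4 S3-p->S3 S3-q->S3 S4-p->S5 S4-q->S4 S5-p->S5 S5-q->S2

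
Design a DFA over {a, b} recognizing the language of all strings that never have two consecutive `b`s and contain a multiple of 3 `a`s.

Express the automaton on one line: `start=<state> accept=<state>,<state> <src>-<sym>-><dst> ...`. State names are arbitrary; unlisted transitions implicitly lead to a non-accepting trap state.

start=s0 accept=s0,s2 s0-a->s1 s0-b->s2 s1-a->s3 s1-b->s4 s2-a->s1 s2-b->s5 s3-a->s0 s3-b->s6 s4-a->s3 s4-b->s5 s5-a->s5 s5-b->s5 s6-a->s0 s6-b->s5

Build one automaton per condition and run them in lockstep. One (3 states) tracks partial matches of the forbidden pattern `bb`; the other (3 states) tracks the count of `a`s modulo 3. Each combined state is a pair, one component from each; accept when both components accept. After merging equivalent states the machine shrinks.
        a   b  
>* s0   s1  s2 
   s1   s3  s4 
 * s2   s1  s5 
   s3   s0  s6 
   s4   s3  s5 
   s5   s5  s5 
   s6   s0  s5 
(> = start, * = accepting)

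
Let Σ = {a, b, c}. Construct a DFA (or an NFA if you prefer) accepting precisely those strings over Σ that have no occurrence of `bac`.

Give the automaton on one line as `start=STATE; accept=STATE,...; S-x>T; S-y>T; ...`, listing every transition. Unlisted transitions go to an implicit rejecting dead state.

This is the complement of 'contains `bac`'. Use the same substring-matching states — q0 through q3 holding how much of `bac` has just been matched — but flip the accepting set: everything except the trap q3 accepts.
4 states suffice.
        a   b   c  
>* q0   q0  q1  q0 
 * q1   q2  q1  q0 
 * q2   q0  q1  q3 
   q3   q3  q3  q3 
(> = start, * = accepting)

start=q0; accept=q0,q1,q2; q0-a>q0; q0-b>q1; q0-c>q0; q1-a>q2; q1-b>q1; q1-c>q0; q2-a>q0; q2-b>q1; q2-c>q3; q3-a>q3; q3-b>q3; q3-c>q3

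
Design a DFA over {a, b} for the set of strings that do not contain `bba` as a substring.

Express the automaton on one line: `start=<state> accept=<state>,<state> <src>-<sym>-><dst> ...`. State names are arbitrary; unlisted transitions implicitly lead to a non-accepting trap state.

This is the complement of 'contains `bba`'. Use the same substring-matching states — q0 through q3 holding how much of `bba` has just been matched — but flip the accepting set: everything except the trap q3 accepts.
With 4 states:
        a   b  
>* q0   q0  q1 
 * q1   q0  q2 
 * q2   q3  q2 
   q3   q3  q3 
(> = start, * = accepting)

start=q0 accept=q0,q1,q2 q0-a->q0 q0-b->q1 q1-a->q0 q1-b->q2 q2-a->q3 q2-b->q2 q3-a->q3 q3-b->q3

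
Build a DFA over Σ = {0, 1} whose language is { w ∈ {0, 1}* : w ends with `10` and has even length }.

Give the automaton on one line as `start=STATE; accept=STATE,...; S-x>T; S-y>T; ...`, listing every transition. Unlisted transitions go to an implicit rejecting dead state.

start=A; accept=D; A-0>B; A-1>C; B-0>A; B-1>A; C-0>D; C-1>A; D-0>B; D-1>C

Build one automaton per condition and run them in lockstep. The first has 3 states tracking how much of the suffix `10` has currently been matched; the second has 2 states tracking the input length modulo 2. A product state is a pair (one from each), accepting exactly when both do. Equivalent product states are then merged.
4 states suffice.
       0  1 
>  A   B  C 
   B   A  A 
   C   D  A 
 * D   B  C 
(> = start, * = accepting)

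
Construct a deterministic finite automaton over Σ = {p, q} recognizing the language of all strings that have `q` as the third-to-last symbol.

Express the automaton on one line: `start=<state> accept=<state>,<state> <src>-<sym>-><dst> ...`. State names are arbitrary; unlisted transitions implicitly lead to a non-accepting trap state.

start=A accept=L,M,N,O A-p->B A-q->C B-p->D B-q->E C-p->F C-q->G D-p->H D-q->I E-p->J E-q->K F-p->L F-q->M G-p->N G-q->O H-p->H H-q->I I-p->J I-q->K J-p->L J-q->M K-p->N K-q->O L-p->H L-q->I M-p->J M-q->K N-p->L N-q->M O-p->N O-q->O

A DFA must remember the last 3 symbols (since which symbol is third-to-last isn't known until the input ends). Use one state per possible window of the last ≤3 symbols; accept from those whose window starts with `q`.
15 states suffice.
       p  q 
>  A   B  C 
   B   D  E 
   C   F  G 
   D   H  I 
   E   J  K 
   F   L  M 
   G   N  O 
   H   H  I 
   I   J  K 
   J   L  M 
   K   N  O 
 * L   H  I 
 * M   J  K 
 * N   L  M 
 * O   N  O 
(> = start, * = accepting)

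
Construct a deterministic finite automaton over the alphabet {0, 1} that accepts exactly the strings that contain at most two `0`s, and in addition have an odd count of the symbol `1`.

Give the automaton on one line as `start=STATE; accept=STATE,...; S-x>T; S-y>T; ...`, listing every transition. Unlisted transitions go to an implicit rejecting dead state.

Build one automaton per condition and run them in lockstep. One (4 states) tracks the count of `0`s, saturating at 3; the other (2 states) tracks the count of `1`s modulo 2. Each combined state is a pair, one component from each; accept when both components accept.
8 states suffice.
        0   1  
>  s0   s1  s2 
   s1   s3  s4 
 * s2   s4  s0 
   s3   s5  s6 
 * s4   s6  s1 
   s5   s5  s7 
 * s6   s7  s3 
   s7   s7  s5 
(> = start, * = accepting)

start=s0; accept=s2,s4,s6; s0-0>s1; s0-1>s2; s1-0>s3; s1-1>s4; s2-0>s4; s2-1>s0; s3-0>s5; s3-1>s6; s4-0>s6; s4-1>s1; s5-0>s5; s5-1>s7; s6-0>s7; s6-1>s3; s7-0>s7; s7-1>s5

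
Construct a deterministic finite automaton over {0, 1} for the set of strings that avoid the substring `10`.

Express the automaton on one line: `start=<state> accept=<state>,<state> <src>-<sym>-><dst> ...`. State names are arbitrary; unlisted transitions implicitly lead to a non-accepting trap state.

Track partial matches of the forbidden pattern `10`. State q2 is a dead state reached once `10` has occurred; every other state accepts. q0 means no part of `10` is currently matched.
        0   1  
>* q0   q0  q1 
 * q1   q2  q1 
   q2   q2  q2 
(> = start, * = accepting)

start=q0 accept=q0,q1 q0-0->q0 q0-1->q1 q1-0->q2 q1-1->q1 q2-0->q2 q2-1->q2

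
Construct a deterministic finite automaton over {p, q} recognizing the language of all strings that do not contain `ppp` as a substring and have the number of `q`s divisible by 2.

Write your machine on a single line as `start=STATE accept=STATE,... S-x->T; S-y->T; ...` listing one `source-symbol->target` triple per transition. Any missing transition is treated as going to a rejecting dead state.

Build one automaton per condition and run them in lockstep. One (4 states) tracks partial matches of the forbidden pattern `ppp`; the other (2 states) tracks the count of `q`s modulo 2. Each combined state is a pair, one component from each; accept when both components accept.
An 8-state machine:
        p   q  
>* S0   S1  S2 
 * S1   S3  S2 
   S2   S4  S0 
 * S3   S5  S2 
   S4   S6  S0 
   S5   S5  S7 
   S6   S7  S0 
   S7   S7  S5 
(> = start, * = accepting)

start=S0; accept=S0,S1,S3; S0-p->S1; S0-q->S2; S1-p->S3; S1-q->S2; S2-p->S4; S2-q->S0; S3-p->S5; S3-q->S2; S4-p->S6; S4-q->S0; S5-p->S5; S5-q->S7; S6-p->S7; S6-q->S0; S7-p->S7; S7-q->S5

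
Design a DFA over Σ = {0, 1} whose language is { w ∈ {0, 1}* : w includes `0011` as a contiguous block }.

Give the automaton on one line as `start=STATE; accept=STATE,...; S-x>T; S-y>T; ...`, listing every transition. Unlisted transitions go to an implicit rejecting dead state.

start=s0; accept=s4; s0-0>s1; s0-1>s0; s1-0>s2; s1-1>s0; s2-0>s2; s2-1>s3; s3-0>s1; s3-1>s4; s4-0>s4; s4-1>s4

Track how much of `0011` has been matched so far: state s0 is no progress, s4 is the absorbing accept state reached once `0011` has occurred. Intermediate states record partial matches; on a mismatch, fall back to the longest reusable overlap.
With 5 states:
        0   1  
>  s0   s1  s0 
   s1   s2  s0 
   s2   s2  s3 
   s3   s1  s4 
 * s4   s4  s4 
(> = start, * = accepting)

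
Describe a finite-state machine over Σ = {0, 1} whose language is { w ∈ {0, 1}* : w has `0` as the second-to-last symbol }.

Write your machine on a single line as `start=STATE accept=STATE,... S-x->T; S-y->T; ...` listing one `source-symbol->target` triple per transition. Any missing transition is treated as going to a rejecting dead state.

A DFA must remember the last 2 symbols (since which symbol is second-to-last isn't known until the input ends). Use one state per possible window of the last ≤2 symbols; accept from those whose window starts with `0`.
       0  1 
>  A   B  C 
   B   D  E 
   C   F  G 
 * D   D  E 
 * E   F  G 
   F   D  E 
   G   F  G 
(> = start, * = accepting)

start=A; accept=D,E; A-0->B; A-1->C; B-0->D; B-1->E; C-0->F; C-1->G; D-0->D; D-1->E; E-0->F; E-1->G; F-0->D; F-1->E; G-0->F; G-1->G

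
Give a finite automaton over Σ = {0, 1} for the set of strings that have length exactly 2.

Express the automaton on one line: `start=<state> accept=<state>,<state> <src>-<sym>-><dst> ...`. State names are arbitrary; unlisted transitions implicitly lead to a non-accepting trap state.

We only need to distinguish lengths 0, 1, …, 2, and '>2'. Chain A → B → C → D on every symbol, with D looping. Accepting states: {C}.
A 4-state machine:
       0  1 
>  A   B  B 
   B   C  C 
 * C   D  D 
   D   D  D 
(> = start, * = accepting)

start=A accept=C A-0->B A-1->B B-0->C B-1->C C-0->D C-1->D D-0->D D-1->D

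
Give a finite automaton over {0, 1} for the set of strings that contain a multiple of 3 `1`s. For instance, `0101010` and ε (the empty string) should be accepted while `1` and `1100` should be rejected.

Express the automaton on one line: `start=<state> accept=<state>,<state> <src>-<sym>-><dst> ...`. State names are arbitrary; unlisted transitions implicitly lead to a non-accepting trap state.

Keep the running count of `1`s modulo 3: each `1` advances along the cycle S0 → S1 → S2 → S0 while other symbols loop. Accept at S0.
A 3-state machine:
        0   1  
>* S0   S0  S1 
   S1   S1  S2 
   S2   S2  S0 
(> = start, * = accepting)

start=S0 accept=S0 S0-0->S0 S0-1->S1 S1-0->S1 S1-1->S2 S2-0->S2 S2-1->S0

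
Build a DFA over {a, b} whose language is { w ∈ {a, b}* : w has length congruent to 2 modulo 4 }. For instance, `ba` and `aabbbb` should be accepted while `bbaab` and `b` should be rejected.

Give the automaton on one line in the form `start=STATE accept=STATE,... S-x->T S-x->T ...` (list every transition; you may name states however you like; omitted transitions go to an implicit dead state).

Only the length mod 4 matters, so use a 4-cycle: from any state, every input symbol moves to the next state, wrapping q3 back to q0. Mark q2 accepting.
With 4 states:
        a   b  
>  q0   q1  q1 
   q1   q2  q2 
 * q2   q3  q3 
   q3   q0  q0 
(> = start, * = accepting)

start=q0 accept=q2 q0-a->q1 q0-b->q1 q1-a->q2 q1-b->q2 q2-a->q3 q2-b->q3 q3-a->q0 q3-b->q0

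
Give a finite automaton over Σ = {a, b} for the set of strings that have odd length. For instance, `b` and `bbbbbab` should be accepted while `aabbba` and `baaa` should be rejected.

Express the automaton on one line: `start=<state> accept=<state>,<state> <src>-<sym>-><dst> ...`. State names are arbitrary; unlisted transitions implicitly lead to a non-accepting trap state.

start=s0 accept=s1 s0-a->s1 s0-b->s1 s1-a->s0 s1-b->s0

Count input length modulo 2: every symbol advances one step around the cycle s0 → s1 → s0. Accept at s1.
        a   b  
>  s0   s1  s1 
 * s1   s0  s0 
(> = start, * = accepting)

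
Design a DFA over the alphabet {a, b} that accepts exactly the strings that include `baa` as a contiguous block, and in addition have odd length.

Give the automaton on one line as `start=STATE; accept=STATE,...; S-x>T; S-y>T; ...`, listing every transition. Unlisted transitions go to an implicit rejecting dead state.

Run two small machines in parallel and take their product. One (4 states) tracks whether and how much of `baa` has been seen; the other (2 states) tracks the input length modulo 2. Each combined state is a pair, one component from each; accept when both components accept.
With 8 states:
        a   b  
>  s0   s1  s2 
   s1   s0  s3 
   s2   s4  s3 
   s3   s5  s2 
   s4   s6  s2 
   s5   s7  s3 
 * s6   s7  s7 
   s7   s6  s6 
(> = start, * = accepting)

start=s0; accept=s6; s0-a>s1; s0-b>s2; s1-a>s0; s1-b>s3; s2-a>s4; s2-b>s3; s3-a>s5; s3-b>s2; s4-a>s6; s4-b>s2; s5-a>s7; s5-b>s3; s6-a>s7; s6-b>s7; s7-a>s6; s7-b>s6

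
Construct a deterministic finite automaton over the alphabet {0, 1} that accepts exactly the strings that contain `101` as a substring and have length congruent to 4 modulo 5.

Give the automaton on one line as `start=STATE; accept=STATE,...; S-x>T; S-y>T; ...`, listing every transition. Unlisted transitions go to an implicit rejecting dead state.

Build one automaton per condition and run them in lockstep. The first has 4 states tracking whether and how much of `101` has been seen; the second has 5 states tracking the input length modulo 5. A product state is a pair (one from each), accepting exactly when both do.
20 states suffice.
          0    1  
>  q0     q1   q2 
   q1     q3   q4 
   q2     q5   q4 
   q3     q6   q7 
   q4     q8   q7 
   q5     q6   q9 
   q6    q10  q11 
   q7    q12  q11 
   q8    q10  q13 
   q9    q13  q13 
   q10    q0  q14 
   q11   q15  q14 
   q12    q0  q16 
 * q13   q16  q16 
   q14   q17   q2 
   q15    q1  q18 
   q16   q18  q18 
   q17    q3  q19 
   q18   q19  q19 
   q19    q9   q9 
(> = start, * = accepting)

start=q0; accept=q13; q0-0>q1; q0-1>q2; q1-0>q3; q1-1>q4; q2-0>q5; q2-1>q4; q3-0>q6; q3-1>q7; q4-0>q8; q4-1>q7; q5-0>q6; q5-1>q9; q6-0>q10; q6-1>q11; q7-0>q12; q7-1>q11; q8-0>q10; q8-1>q13; q9-0>q13; q9-1>q13; q10-0>q0; q10-1>q14; q11-0>q15; q11-1>q14; q12-0>q0; q12-1>q16; q13-0>q16; q13-1>q16; q14-0>q17; q14-1>q2; q15-0>q1; q15-1>q18; q16-0>q18; q16-1>q18; q17-0>q3; q17-1>q19; q18-0>q19; q18-1>q19; q19-0>q9; q19-1>q9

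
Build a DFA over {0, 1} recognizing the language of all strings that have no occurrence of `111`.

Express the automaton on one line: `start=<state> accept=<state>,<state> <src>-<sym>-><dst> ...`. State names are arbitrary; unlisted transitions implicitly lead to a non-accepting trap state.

This is the complement of 'contains `111`'. Use the same substring-matching states — s0 through s3 holding how much of `111` has just been matched — but flip the accepting set: everything except the trap s3 accepts.
A 4-state machine:
        0   1  
>* s0   s0  s1 
 * s1   s0  s2 
 * s2   s0  s3 
   s3   s3  s3 
(> = start, * = accepting)

start=s0 accept=s0,s1,s2 s0-0->s0 s0-1->s1 s1-0->s0 s1-1->s2 s2-0->s0 s2-1->s3 s3-0->s3 s3-1->s3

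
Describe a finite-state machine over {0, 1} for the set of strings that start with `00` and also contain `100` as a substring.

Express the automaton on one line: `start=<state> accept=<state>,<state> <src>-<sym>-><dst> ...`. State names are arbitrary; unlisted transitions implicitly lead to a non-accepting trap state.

start=q0 accept=q6 q0-0->q1 q0-1->q2 q1-0->q3 q1-1->q2 q2-0->q2 q2-1->q2 q3-0->q3 q3-1->q4 q4-0->q5 q4-1->q4 q5-0->q6 q5-1->q4 q6-0->q6 q6-1->q6

Handle the two conditions separately and then intersect. The first has 4 states tracking whether the input so far still matches the prefix `00`; the second has 4 states tracking whether and how much of `100` has been seen. A product state is a pair (one from each), accepting exactly when both do. After merging equivalent states the machine shrinks.
With 7 states:
        0   1  
>  q0   q1  q2 
   q1   q3  q2 
   q2   q2  q2 
   q3   q3  q4 
   q4   q5  q4 
   q5   q6  q4 
 * q6   q6  q6 
(> = start, * = accepting)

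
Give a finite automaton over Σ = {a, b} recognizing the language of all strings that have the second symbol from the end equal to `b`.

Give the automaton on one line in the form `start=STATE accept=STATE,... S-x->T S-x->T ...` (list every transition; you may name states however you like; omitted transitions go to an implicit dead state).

A DFA must remember the last 2 symbols (since which symbol is second-to-last isn't known until the input ends). Use one state per possible window of the last ≤2 symbols; accept from those whose window starts with `b`.
        a   b  
>  q0   q1  q2 
   q1   q3  q4 
   q2   q5  q6 
   q3   q3  q4 
   q4   q5  q6 
 * q5   q3  q4 
 * q6   q5  q6 
(> = start, * = accepting)

start=q0 accept=q5,q6 q0-a->q1 q0-b->q2 q1-a->q3 q1-b->q4 q2-a->q5 q2-b->q6 q3-a->q3 q3-b->q4 q4-a->q5 q4-b->q6 q5-a->q3 q5-b->q4 q6-a->q5 q6-b->q6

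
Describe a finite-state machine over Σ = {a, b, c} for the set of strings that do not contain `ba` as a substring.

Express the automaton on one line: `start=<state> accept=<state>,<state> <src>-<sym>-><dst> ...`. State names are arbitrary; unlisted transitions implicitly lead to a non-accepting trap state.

start=s0 accept=s0,s1 s0-a->s0 s0-b->s1 s0-c->s0 s1-a->s2 s1-b->s1 s1-c->s0 s2-a->s2 s2-b->s2 s2-c->s2

Track partial matches of the forbidden pattern `ba`. State s2 is a dead state reached once `ba` has occurred; every other state accepts. s0 means no part of `ba` is currently matched.
A 3-state machine:
        a   b   c  
>* s0   s0  s1  s0 
 * s1   s2  s1  s0 
   s2   s2  s2  s2 
(> = start, * = accepting)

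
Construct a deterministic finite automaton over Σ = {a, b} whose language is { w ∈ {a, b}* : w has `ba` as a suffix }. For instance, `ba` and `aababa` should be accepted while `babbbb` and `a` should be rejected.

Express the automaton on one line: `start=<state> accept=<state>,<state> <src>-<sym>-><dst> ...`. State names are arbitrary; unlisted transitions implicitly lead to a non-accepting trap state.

start=q0 accept=q2 q0-a->q0 q0-b->q1 q1-a->q2 q1-b->q1 q2-a->q0 q2-b->q1

Remember how much of `ba` the current input suffix matches. State q0 means no match yet; q1 means the last symbol is `b`; q2 means the last 2 symbols are `ba`. Only q2 accepts. On a mismatch, fall back to the longest proper suffix that is still a prefix of `ba`.
        a   b  
>  q0   q0  q1 
   q1   q2  q1 
 * q2   q0  q1 
(> = start, * = accepting)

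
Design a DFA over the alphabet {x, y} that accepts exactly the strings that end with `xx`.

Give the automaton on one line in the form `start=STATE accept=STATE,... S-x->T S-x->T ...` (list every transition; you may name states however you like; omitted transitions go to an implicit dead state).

Let each state record the length of the longest suffix of the input read so far that is also a prefix of `xx`. q1 means the last symbol is `x`; q2 means the last 2 symbols are `xx`. Accept only at q2, where the string currently ends in `xx`.
3 states suffice.
        x   y  
>  q0   q1  q0 
   q1   q2  q0 
 * q2   q2  q0 
(> = start, * = accepting)

start=q0 accept=q2 q0-x->q1 q0-y->q0 q1-x->q2 q1-y->q0 q2-x->q2 q2-y->q0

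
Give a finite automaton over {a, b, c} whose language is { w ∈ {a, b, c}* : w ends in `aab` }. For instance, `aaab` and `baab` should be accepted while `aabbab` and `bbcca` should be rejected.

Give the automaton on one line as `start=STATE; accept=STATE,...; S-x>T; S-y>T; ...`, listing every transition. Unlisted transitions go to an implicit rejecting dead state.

start=s0; accept=s3; s0-a>s1; s0-b>s0; s0-c>s0; s1-a>s2; s1-b>s0; s1-c>s0; s2-a>s2; s2-b>s3; s2-c>s0; s3-a>s1; s3-b>s0; s3-c>s0

Remember how much of `aab` the current input suffix matches. State s0 means no match yet; s1 means the last symbol is `a`; s2 means the last 2 symbols are `aa`; s3 means the last 3 symbols are `aab`. Only s3 accepts. On a mismatch, fall back to the longest proper suffix that is still a prefix of `aab`.
4 states suffice.
        a   b   c  
>  s0   s1  s0  s0 
   s1   s2  s0  s0 
   s2   s2  s3  s0 
 * s3   s1  s0  s0 
(> = start, * = accepting)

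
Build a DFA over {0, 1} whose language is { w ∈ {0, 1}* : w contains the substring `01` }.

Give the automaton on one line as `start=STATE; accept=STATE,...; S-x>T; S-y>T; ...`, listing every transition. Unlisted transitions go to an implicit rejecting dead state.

start=q0; accept=q2; q0-0>q1; q0-1>q0; q1-0>q1; q1-1>q2; q2-0>q2; q2-1>q2

Track how much of `01` has been matched so far: state q0 is no progress, q2 is the absorbing accept state reached once `01` has occurred. Intermediate states record partial matches; on a mismatch, fall back to the longest reusable overlap.
A 3-state machine:
        0   1  
>  q0   q1  q0 
   q1   q1  q2 
 * q2   q2  q2 
(> = start, * = accepting)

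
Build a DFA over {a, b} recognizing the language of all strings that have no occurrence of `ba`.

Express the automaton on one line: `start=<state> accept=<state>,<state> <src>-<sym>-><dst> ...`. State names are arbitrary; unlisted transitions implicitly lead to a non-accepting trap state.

start=S0 accept=S0,S1 S0-a->S0 S0-b->S1 S1-a->S2 S1-b->S1 S2-a->S2 S2-b->S2

Track partial matches of the forbidden pattern `ba`. State S2 is a dead state reached once `ba` has occurred; every other state accepts. S0 means no part of `ba` is currently matched.
        a   b  
>* S0   S0  S1 
 * S1   S2  S1 
   S2   S2  S2 
(> = start, * = accepting)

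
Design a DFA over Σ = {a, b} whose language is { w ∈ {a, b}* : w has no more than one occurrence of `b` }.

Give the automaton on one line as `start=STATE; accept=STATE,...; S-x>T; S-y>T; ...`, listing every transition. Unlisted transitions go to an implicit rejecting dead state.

Count `b`s, saturating at 2: state q0 means no `b` yet, q1 means one `b` seen, q2 means more than one. Each `b` increments (capped at q2); other symbols loop. Accept from {q0, q1}.
With 3 states:
        a   b  
>* q0   q0  q1 
 * q1   q1  q2 
   q2   q2  q2 
(> = start, * = accepting)

start=q0; accept=q0,q1; q0-a>q0; q0-b>q1; q1-a>q1; q1-b>q2; q2-a>q2; q2-b>q2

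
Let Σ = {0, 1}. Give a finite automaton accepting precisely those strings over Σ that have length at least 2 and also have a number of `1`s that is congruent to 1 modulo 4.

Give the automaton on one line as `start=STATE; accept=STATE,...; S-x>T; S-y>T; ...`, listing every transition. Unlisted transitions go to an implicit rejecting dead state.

start=s0; accept=s3; s0-0>s1; s0-1>s2; s1-0>s1; s1-1>s3; s2-0>s3; s2-1>s4; s3-0>s3; s3-1>s4; s4-0>s4; s4-1>s5; s5-0>s5; s5-1>s1

Run two small machines in parallel and take their product. The first has 4 states tracking the input length, saturating at 3; the second has 4 states tracking the count of `1`s modulo 4. A product state is a pair (one from each), accepting exactly when both do. Equivalent product states are then merged.
        0   1  
>  s0   s1  s2 
   s1   s1  s3 
   s2   s3  s4 
 * s3   s3  s4 
   s4   s4  s5 
   s5   s5  s1 
(> = start, * = accepting)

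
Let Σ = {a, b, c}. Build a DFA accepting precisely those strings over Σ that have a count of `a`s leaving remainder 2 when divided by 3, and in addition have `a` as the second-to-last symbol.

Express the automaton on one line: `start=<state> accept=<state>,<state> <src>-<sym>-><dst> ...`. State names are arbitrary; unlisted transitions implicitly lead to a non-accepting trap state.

start=q0 accept=q2,q4 q0-a->q1 q0-b->q0 q0-c->q0 q1-a->q2 q1-b->q3 q1-c->q3 q2-a->q0 q2-b->q4 q2-c->q4 q3-a->q5 q3-b->q3 q3-c->q3 q4-a->q0 q4-b->q6 q4-c->q6 q5-a->q0 q5-b->q4 q5-c->q4 q6-a->q0 q6-b->q6 q6-c->q6

Build one automaton per condition and run them in lockstep. The first has 3 states tracking the count of `a`s modulo 3; the second has 13 states tracking the last 2 symbols read. A product state is a pair (one from each), accepting exactly when both do. Minimizing collapses redundant product states.
7 states suffice.
        a   b   c  
>  q0   q1  q0  q0 
   q1   q2  q3  q3 
 * q2   q0  q4  q4 
   q3   q5  q3  q3 
 * q4   q0  q6  q6 
   q5   q0  q4  q4 
   q6   q0  q6  q6 
(> = start, * = accepting)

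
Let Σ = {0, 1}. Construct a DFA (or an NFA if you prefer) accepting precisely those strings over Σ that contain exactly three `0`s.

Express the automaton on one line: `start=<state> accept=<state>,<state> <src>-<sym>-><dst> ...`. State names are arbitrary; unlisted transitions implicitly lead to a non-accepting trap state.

start=S0 accept=S3 S0-0->S1 S0-1->S0 S1-0->S2 S1-1->S1 S2-0->S3 S2-1->S2 S3-0->S4 S3-1->S3 S4-0->S4 S4-1->S4

Count `0`s, saturating at 4: states S0 through S3 mean 0 through 3 `0`s seen; S4 means more than 3. Each `0` increments (capped at S4); other symbols loop. Accept from {S3}.
A 5-state machine:
        0   1  
>  S0   S1  S0 
   S1   S2  S1 
   S2   S3  S2 
 * S3   S4  S3 
   S4   S4  S4 
(> = start, * = accepting)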